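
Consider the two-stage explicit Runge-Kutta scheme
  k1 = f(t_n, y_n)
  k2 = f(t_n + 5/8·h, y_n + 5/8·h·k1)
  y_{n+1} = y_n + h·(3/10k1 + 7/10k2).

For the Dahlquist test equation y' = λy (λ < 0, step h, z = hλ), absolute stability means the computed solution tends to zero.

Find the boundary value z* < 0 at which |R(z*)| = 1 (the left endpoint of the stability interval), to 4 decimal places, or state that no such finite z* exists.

z* = -2.2857.

Set f=λy, z=hλ:
  k1=λy_n ⇒ h·k1=z·y_n;  k2=λ(1+5/8z)y_n ⇒ h·k2=z(1+5/8z)y_n
  y_{n+1}/y_n = 1 + 3/10z + 7/10z(1+5/8z) = 1 + z + 7/16z²
  R(z) = 1 + z + 7/16z².

Need |R(x)|<1, x<0.
x=-1.32: |R|=0.4423
R=1: x+7/16x²=0 ⇒ x=−16/7=-2.2857; min R=1−1/(4·7/16)=0.4286>−1
Confirm numerically:
  x=-2.233: |R|=0.94850 <1
  x=-2.076: |R|=0.80953 <1
  x=-1.781: |R|=0.60673 <1
  x=-1.207: |R|=0.43037 <1
  x=-2.738: |R|=1.54178 >1
  x=-2.570: |R|=1.31964 >1
So |R|<1 on (-2.2857, 0).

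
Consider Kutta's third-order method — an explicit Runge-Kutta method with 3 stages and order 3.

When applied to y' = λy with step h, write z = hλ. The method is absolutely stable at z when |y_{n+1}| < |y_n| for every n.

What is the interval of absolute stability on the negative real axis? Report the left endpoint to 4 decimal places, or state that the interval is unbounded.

(-2.5127, 0).

Test eqn y'=λy, z=hλ:
  order 3, 3-stage ⇒ R(z)=1+z+z^2/2+z^3/6
  (e.g. R(-1.32)=0.16787, |R|=0.16787)

Need |R(x)|<1, x<0.
x=-1.32: |R|=0.1679
|R(-2.73)|=1.3946 |R(-2.62)|=1.1853 |R(-1.67)|=0.0518
Bisect:
  x_lo=-3.0434 |R|=2.1103  x_hi=-0.2499 |R|=0.7787
  mid=-1.64663 |R|=0.03504 →hi
  mid=-2.34499 |R|=0.74468 →hi
  mid=-2.69418 |R|=1.32420 →lo
  mid=-2.51958 |R|=1.01128 →lo
  mid=-2.43229 |R|=0.87252 →hi
  mid=-2.47594 |R|=0.94049 →hi
  mid=-2.49776 |R|=0.97553 →hi
  ...
  [-2.51276,-2.51259] ⇒ x*=-2.5127
So |R|<1 on (-2.5127, 0).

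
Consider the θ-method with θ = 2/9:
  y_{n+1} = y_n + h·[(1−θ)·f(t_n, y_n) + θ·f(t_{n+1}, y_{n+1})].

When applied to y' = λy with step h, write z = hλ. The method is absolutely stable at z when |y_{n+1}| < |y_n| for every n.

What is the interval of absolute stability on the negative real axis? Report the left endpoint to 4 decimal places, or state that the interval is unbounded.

Test eqn y'=λy, z=hλ:
  y_{n+1} = y_n + z·[7/9·y_n + 2/9·y_{n+1}] ⇒ (1 − 2/9z)y_{n+1} = (1 + 7/9z)y_n
  so R(z) = (1 + 7/9z)/(1 − 2/9z).

Solve |R(x)|<1 on ℝ⁻.
x=-0.43: |R|=0.6075
R=−1: 1+7/9x = −1+2/9x ⇒ -5/9x=2 ⇒ x=2/(-5/9)=-3.6000
Confirm numerically:
  x=-3.243: |R|=0.88473 <1
  x=-2.990: |R|=0.79640 <1
  x=-2.444: |R|=0.58381 <1
  x=-3.785: |R|=1.05582 >1
  x=-3.709: |R|=1.03320 >1
Stable set (-3.6000, 0).

(-3.6000, 0).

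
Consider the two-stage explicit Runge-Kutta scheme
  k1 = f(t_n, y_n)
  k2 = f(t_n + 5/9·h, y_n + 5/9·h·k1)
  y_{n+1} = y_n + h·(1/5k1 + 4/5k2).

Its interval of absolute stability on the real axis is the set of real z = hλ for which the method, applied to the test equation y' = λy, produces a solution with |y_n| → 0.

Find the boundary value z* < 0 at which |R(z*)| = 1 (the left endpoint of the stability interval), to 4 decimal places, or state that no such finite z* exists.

With y'=λy (z=hλ):
  k1=λy_n ⇒ h·k1=z·y_n;  k2=λ(1+5/9z)y_n ⇒ h·k2=z(1+5/9z)y_n
  y_{n+1}/y_n = 1 + 1/5z + 4/5z(1+5/9z) = 1 + z + 4/9z²
  so R(z) = 1 + z + 4/9z².

Boundary: |R(x)|=1, x<0.
x=-0.33: |R|=0.7184
R=1: x+4/9x²=0 ⇒ x=−9/4=-2.2500; min R=1−1/(4·4/9)=0.4375>−1
Confirm numerically:
  x=-2.229: |R|=0.97920 <1
  x=-2.162: |R|=0.91544 <1
  x=-1.781: |R|=0.62876 <1
  x=-2.629: |R|=1.44284 >1
  x=-2.587: |R|=1.38748 >1
Interval (-2.2500, 0).

z* = -2.2500.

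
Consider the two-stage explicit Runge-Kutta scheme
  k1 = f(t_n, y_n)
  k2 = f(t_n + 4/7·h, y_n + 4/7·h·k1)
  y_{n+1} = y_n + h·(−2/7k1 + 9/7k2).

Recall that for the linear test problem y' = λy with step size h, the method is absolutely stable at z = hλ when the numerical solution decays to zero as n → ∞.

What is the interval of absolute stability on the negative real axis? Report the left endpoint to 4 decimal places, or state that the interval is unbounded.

Set f=λy, z=hλ:
  k1=λy_n ⇒ h·k1=z·y_n;  k2=λ(1+4/7z)y_n ⇒ h·k2=z(1+4/7z)y_n
  y_{n+1}/y_n = 1 − 2/7z + 9/7z(1+4/7z) = 1 + z + 36/49z²
  ⇒ R(z) = 1 + z + 36/49z².

Need |R(x)|<1, x<0.
x=-1.59: |R|=1.2674
R=1: x+36/49x²=0 ⇒ x=−49/36=-1.3611; min R=1−1/(4·36/49)=0.6597>−1
Confirm numerically:
  x=-1.257: |R|=0.90385 <1
  x=-1.232: |R|=0.88314 <1
  x=-0.803: |R|=0.67074 <1
  x=-1.953: |R|=1.84928 >1
  x=-1.517: |R|=1.17374 >1
Interval (-1.3611, 0).

z∈(-1.3611,0).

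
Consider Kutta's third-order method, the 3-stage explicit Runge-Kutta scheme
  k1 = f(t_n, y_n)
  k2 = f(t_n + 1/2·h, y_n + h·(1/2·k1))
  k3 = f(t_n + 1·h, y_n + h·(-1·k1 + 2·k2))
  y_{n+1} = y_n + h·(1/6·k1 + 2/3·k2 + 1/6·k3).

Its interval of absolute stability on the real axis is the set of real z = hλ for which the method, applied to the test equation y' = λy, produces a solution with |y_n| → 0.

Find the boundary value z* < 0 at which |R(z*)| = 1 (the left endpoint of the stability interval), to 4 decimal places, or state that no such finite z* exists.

left endpoint -2.5127.

Test eqn y'=λy, z=hλ:
  order 3, 3-stage ⇒ R(z)=1+z+z^2/2+z^3/6
  (e.g. R(-0.46)=0.62958, |R|=0.62958)

Need |R(x)|<1, x<0.
x=-0.46: |R|=0.6296
|R(-2.38)|=0.7947 |R(-2.25)|=0.6172 |R(-1.88)|=0.2202
Bisect:
  x_lo=-3.1076 |R|=2.2809  x_hi=-0.2797 |R|=0.7557
  mid=-1.69369 |R|=0.06915 →hi
  mid=-2.40066 |R|=0.82498 →hi
  mid=-2.75415 |R|=1.44333 →lo
  mid=-2.57740 |R|=1.10952 →lo
  mid=-2.48903 |R|=0.96143 →hi
  mid=-2.53322 |R|=1.03398 →lo
  mid=-2.51113 |R|=0.99734 →hi
  mid=-2.52217 |R|=1.01557 →lo
  ...
  [-2.51285,-2.51268] ⇒ x*=-2.5127
Interval (-2.5127, 0).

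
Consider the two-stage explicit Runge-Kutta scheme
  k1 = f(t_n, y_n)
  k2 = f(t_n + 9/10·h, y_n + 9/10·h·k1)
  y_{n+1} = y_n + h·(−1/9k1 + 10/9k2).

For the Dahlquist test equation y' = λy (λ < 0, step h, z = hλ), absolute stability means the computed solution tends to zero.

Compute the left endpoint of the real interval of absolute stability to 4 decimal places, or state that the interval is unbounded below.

With y'=λy (z=hλ):
  k1=λy_n ⇒ h·k1=z·y_n;  k2=λ(1+9/10z)y_n ⇒ h·k2=z(1+9/10z)y_n
  y_{n+1}/y_n = 1 − 1/9z + 10/9z(1+9/10z) = 1 + z + z²
  R(z) = 1 + z + z².

Solve |R(x)|<1 on ℝ⁻.
x=-1.39: |R|=1.5421
R=1: x+1x²=0 ⇒ x=−1=-1.0000; min R=1−1/(4·1)=0.7500>−1
Confirm numerically:
  x=-0.723: |R|=0.79973 <1
  x=-0.683: |R|=0.78349 <1
  x=-0.634: |R|=0.76796 <1
  x=-0.541: |R|=0.75168 <1
  x=-1.503: |R|=1.75601 >1
  x=-1.404: |R|=1.56722 >1
  x=-1.308: |R|=1.40286 >1
So |R|<1 on (-1.0000, 0).

left endpoint -1.0000.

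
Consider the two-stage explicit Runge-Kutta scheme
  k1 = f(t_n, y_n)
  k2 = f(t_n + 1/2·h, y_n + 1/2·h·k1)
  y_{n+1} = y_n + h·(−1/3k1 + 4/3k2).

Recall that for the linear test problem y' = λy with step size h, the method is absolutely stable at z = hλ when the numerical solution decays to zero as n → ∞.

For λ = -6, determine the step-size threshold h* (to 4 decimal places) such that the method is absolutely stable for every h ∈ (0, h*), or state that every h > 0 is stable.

(-1.5000,0); λ=-6 ⇒ h* = (3/2)/6 = 0.2500.

Set f=λy, z=hλ:
  k1=λy_n ⇒ h·k1=z·y_n;  k2=λ(1+1/2z)y_n ⇒ h·k2=z(1+1/2z)y_n
  y_{n+1}/y_n = 1 − 1/3z + 4/3z(1+1/2z) = 1 + z + 2/3z²
  so R(z) = 1 + z + 2/3z².

Boundary: |R(x)|=1, x<0.
x=-1.01: |R|=0.6701
R=1: x+2/3x²=0 ⇒ x=−3/2=-1.5000; min R=1−1/(4·2/3)=0.6250>−1
Confirm numerically:
  x=-1.460: |R|=0.96107 <1
  x=-1.440: |R|=0.94240 <1
  x=-1.233: |R|=0.78053 <1
  x=-1.980: |R|=1.63360 >1
  x=-1.717: |R|=1.24839 >1
  x=-1.651: |R|=1.16620 >1
So |R|<1 on (-1.5000, 0).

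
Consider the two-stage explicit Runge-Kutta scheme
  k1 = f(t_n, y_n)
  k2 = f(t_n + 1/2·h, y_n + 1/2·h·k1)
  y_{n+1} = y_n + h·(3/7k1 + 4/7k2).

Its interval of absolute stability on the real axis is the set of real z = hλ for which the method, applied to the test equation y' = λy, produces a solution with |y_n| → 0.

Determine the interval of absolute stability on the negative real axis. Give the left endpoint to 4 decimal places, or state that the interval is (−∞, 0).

Set f=λy, z=hλ:
  k1=λy_n ⇒ h·k1=z·y_n;  k2=λ(1+1/2z)y_n ⇒ h·k2=z(1+1/2z)y_n
  y_{n+1}/y_n = 1 + 3/7z + 4/7z(1+1/2z) = 1 + z + 2/7z²
  so R(z) = 1 + z + 2/7z².

Need |R(x)|<1, x<0.
x=-0.64: |R|=0.4770
R=1: x+2/7x²=0 ⇒ x=−7/2=-3.5000; min R=1−1/(4·2/7)=0.1250>−1
Confirm numerically:
  x=-3.396: |R|=0.89909 <1
  x=-3.340: |R|=0.84731 <1
  x=-3.109: |R|=0.65268 <1
  x=-2.917: |R|=0.51411 <1
  x=-4.001: |R|=1.57271 >1
  x=-3.634: |R|=1.13913 >1
Interval (-3.5000, 0).

z∈(-3.5000,0).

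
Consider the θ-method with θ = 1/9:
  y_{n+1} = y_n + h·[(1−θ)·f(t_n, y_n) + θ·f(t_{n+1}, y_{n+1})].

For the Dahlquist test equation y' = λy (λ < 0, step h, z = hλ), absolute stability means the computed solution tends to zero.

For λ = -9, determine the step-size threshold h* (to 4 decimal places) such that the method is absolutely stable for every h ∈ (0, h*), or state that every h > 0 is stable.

On y'=λy, z=hλ:
  y_{n+1} = y_n + z·[8/9·y_n + 1/9·y_{n+1}] ⇒ (1 − 1/9z)y_{n+1} = (1 + 8/9z)y_n
  Hence R(z) = (1 + 8/9z)/(1 − 1/9z).

Find x<0 with |R(x)|<1.
x=-0.55: |R|=0.4817
R=−1: 1+8/9x = −1+1/9x ⇒ -7/9x=2 ⇒ x=2/(-7/9)=-2.5714
Confirm numerically:
  x=-2.517: |R|=0.96692 <1
  x=-1.959: |R|=0.60881 <1
  x=-1.653: |R|=0.39651 <1
  x=-1.429: |R|=0.23320 <1
  x=-2.887: |R|=1.18583 >1
  x=-2.686: |R|=1.06863 >1
  x=-2.640: |R|=1.04124 >1
So |R|<1 on (-2.5714, 0).

(-2.5714,0); λ=-9 ⇒ h* = (18/7)/9 = 0.2857.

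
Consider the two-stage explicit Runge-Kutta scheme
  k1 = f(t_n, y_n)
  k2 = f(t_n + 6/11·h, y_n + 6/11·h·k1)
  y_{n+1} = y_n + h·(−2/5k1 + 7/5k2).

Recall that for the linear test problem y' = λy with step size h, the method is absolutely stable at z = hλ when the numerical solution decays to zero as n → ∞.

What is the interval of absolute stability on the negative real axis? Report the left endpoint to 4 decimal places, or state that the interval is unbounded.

Test eqn y'=λy, z=hλ:
  k1=λy_n ⇒ h·k1=z·y_n;  k2=λ(1+6/11z)y_n ⇒ h·k2=z(1+6/11z)y_n
  y_{n+1}/y_n = 1 − 2/5z + 7/5z(1+6/11z) = 1 + z + 42/55z²
  R(z) = 1 + z + 42/55z².

Solve |R(x)|<1 on ℝ⁻.
x=-1.56: |R|=1.2984
R=1: x+42/55x²=0 ⇒ x=−55/42=-1.3095; min R=1−1/(4·42/55)=0.6726>−1
Confirm numerically:
  x=-1.206: |R|=0.90466 <1
  x=-1.175: |R|=0.87930 <1
  x=-0.669: |R|=0.67277 <1
  x=-0.634: |R|=0.67295 <1
  x=-1.603: |R|=1.35925 >1
  x=-1.501: |R|=1.21947 >1
So |R|<1 on (-1.3095, 0).

(-1.3095, 0).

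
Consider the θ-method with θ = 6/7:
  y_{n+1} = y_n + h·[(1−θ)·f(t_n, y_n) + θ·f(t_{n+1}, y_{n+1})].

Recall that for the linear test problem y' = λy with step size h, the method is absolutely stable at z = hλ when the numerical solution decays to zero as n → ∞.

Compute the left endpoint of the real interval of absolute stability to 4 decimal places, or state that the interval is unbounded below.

On y'=λy, z=hλ:
  y_{n+1} = y_n + z·[1/7·y_n + 6/7·y_{n+1}] ⇒ (1 − 6/7z)y_{n+1} = (1 + 1/7z)y_n
  R(z) = (1 + 1/7z)/(1 − 6/7z).

Solve |R(x)|<1 on ℝ⁻.
x=-0.98: |R|=0.4674
x=-2: |R|=0.2632
x=-10: |R|=0.0448
x=-100: |R|=0.1532
θ=6/7≥1/2 ⇒ |1+1/7x|<|1−6/7x| ∀x<0 ⇒ unbounded interval.

interval (−∞, 0).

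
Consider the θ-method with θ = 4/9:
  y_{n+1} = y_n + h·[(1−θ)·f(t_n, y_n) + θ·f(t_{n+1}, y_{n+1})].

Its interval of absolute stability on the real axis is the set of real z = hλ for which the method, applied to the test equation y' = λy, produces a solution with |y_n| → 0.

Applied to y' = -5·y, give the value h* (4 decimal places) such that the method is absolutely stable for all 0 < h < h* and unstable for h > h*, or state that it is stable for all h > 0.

Test eqn y'=λy, z=hλ:
  y_{n+1} = y_n + z·[5/9·y_n + 4/9·y_{n+1}] ⇒ (1 − 4/9z)y_{n+1} = (1 + 5/9z)y_n
  Hence R(z) = (1 + 5/9z)/(1 − 4/9z).

Need |R(x)|<1, x<0.
x=-1.41: |R|=0.1332
R=−1: 1+5/9x = −1+4/9x ⇒ -1/9x=2 ⇒ x=2/(-1/9)=-18.0000
Confirm numerically:
  x=-16.185: |R|=0.97539 <1
  x=-13.787: |R|=0.93432 <1
  x=-13.154: |R|=0.92135 <1
  x=-7.489: |R|=0.73018 <1
  x=-18.473: |R|=1.00571 >1
  x=-18.276: |R|=1.00336 >1
So |R|<1 on (-18.0000, 0).

(-18.0000,0); λ=-5 ⇒ h* = (18)/5 = 3.6000.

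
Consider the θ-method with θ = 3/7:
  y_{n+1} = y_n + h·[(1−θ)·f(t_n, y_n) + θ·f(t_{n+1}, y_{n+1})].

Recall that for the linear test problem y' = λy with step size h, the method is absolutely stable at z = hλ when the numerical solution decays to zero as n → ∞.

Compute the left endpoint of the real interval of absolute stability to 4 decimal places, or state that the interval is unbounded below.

Test eqn y'=λy, z=hλ:
  y_{n+1} = y_n + z·[4/7·y_n + 3/7·y_{n+1}] ⇒ (1 − 3/7z)y_{n+1} = (1 + 4/7z)y_n
  so R(z) = (1 + 4/7z)/(1 − 3/7z).

Solve |R(x)|<1 on ℝ⁻.
x=-0.36: |R|=0.6881
R=−1: 1+4/7x = −1+3/7x ⇒ -1/7x=2 ⇒ x=2/(-1/7)=-14.0000
Confirm numerically:
  x=-12.089: |R|=0.95583 <1
  x=-8.536: |R|=0.83243 <1
  x=-6.053: |R|=0.68413 <1
  x=-14.490: |R|=1.00971 >1
  x=-14.371: |R|=1.00740 >1
Stable set (-14.0000, 0).

left endpoint -14.0000.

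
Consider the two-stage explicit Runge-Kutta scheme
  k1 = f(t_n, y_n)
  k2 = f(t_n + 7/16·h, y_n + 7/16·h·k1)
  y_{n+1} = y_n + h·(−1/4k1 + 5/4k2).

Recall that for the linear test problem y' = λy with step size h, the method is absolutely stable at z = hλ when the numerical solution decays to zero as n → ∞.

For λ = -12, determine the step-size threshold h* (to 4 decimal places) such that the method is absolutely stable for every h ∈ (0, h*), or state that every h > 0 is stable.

With y'=λy (z=hλ):
  k1=λy_n ⇒ h·k1=z·y_n;  k2=λ(1+7/16z)y_n ⇒ h·k2=z(1+7/16z)y_n
  y_{n+1}/y_n = 1 − 1/4z + 5/4z(1+7/16z) = 1 + z + 35/64z²
  so R(z) = 1 + z + 35/64z².

Find x<0 with |R(x)|<1.
x=-1.53: |R|=0.7502
R=1: x+35/64x²=0 ⇒ x=−64/35=-1.8286; min R=1−1/(4·35/64)=0.5429>−1
Confirm numerically:
  x=-1.744: |R|=0.91934 <1
  x=-1.545: |R|=0.76040 <1
  x=-1.317: |R|=0.63155 <1
  x=-2.369: |R|=1.70015 >1
  x=-1.884: |R|=1.05711 >1
So |R|<1 on (-1.8286, 0).

(-1.8286,0); λ=-12 ⇒ h* = (64/35)/12 = 0.1524.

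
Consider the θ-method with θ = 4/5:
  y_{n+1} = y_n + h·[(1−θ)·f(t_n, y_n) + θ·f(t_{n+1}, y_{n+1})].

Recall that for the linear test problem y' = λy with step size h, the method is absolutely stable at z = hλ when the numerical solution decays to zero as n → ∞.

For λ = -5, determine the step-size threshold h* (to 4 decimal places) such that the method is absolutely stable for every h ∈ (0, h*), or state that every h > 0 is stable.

interval (−∞, 0). Any h>0 works for λ=-5.

On y'=λy, z=hλ:
  y_{n+1} = y_n + z·[1/5·y_n + 4/5·y_{n+1}] ⇒ (1 − 4/5z)y_{n+1} = (1 + 1/5z)y_n
  ⇒ R(z) = (1 + 1/5z)/(1 − 4/5z).

Boundary: |R(x)|=1, x<0.
x=-1.53: |R|=0.3121
x=-2: |R|=0.2308
x=-10: |R|=0.1111
x=-100: |R|=0.2346
θ=4/5≥1/2 ⇒ |1+1/5x|<|1−4/5x| ∀x<0 ⇒ unbounded interval.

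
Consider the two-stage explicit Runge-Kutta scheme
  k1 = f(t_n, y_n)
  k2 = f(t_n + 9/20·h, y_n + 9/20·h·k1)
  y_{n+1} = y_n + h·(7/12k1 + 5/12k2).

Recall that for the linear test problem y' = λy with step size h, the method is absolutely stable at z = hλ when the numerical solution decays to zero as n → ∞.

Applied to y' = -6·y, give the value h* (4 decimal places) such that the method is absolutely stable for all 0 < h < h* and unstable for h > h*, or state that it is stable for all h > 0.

Test eqn y'=λy, z=hλ:
  k1=λy_n ⇒ h·k1=z·y_n;  k2=λ(1+9/20z)y_n ⇒ h·k2=z(1+9/20z)y_n
  y_{n+1}/y_n = 1 + 7/12z + 5/12z(1+9/20z) = 1 + z + 3/16z²
  Hence R(z) = 1 + z + 3/16z².

Find x<0 with |R(x)|<1.
x=-1.59: |R|=0.1160
R=1: x+3/16x²=0 ⇒ x=−16/3=-5.3333; min R=1−1/(4·3/16)=-0.3333>−1
Confirm numerically:
  x=-5.056: |R|=0.73709 <1
  x=-5.022: |R|=0.70684 <1
  x=-4.163: |R|=0.08648 <1
  x=-3.979: |R|=0.01042 <1
  x=-5.835: |R|=1.54885 >1
  x=-5.684: |R|=1.37372 >1
  x=-5.449: |R|=1.11818 >1
Stable set (-5.3333, 0).

(-5.3333,0); λ=-6 ⇒ h* = (16/3)/6 = 0.8889.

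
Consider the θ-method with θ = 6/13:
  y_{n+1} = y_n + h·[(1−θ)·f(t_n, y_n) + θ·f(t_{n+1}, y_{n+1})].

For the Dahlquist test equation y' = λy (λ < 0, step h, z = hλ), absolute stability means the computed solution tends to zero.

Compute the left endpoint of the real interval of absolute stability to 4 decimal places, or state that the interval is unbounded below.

left endpoint -26.0000.

With y'=λy (z=hλ):
  y_{n+1} = y_n + z·[7/13·y_n + 6/13·y_{n+1}] ⇒ (1 − 6/13z)y_{n+1} = (1 + 7/13z)y_n
  ⇒ R(z) = (1 + 7/13z)/(1 − 6/13z).

Need |R(x)|<1, x<0.
x=-1.65: |R|=0.0633
R=−1: 1+7/13x = −1+6/13x ⇒ -1/13x=2 ⇒ x=2/(-1/13)=-26.0000
Confirm numerically:
  x=-24.070: |R|=0.98774 <1
  x=-19.076: |R|=0.94568 <1
  x=-14.994: |R|=0.89311 <1
  x=-11.581: |R|=0.82519 <1
  x=-26.578: |R|=1.00335 >1
  x=-26.575: |R|=1.00333 >1
  x=-26.538: |R|=1.00312 >1
Stable set (-26.0000, 0).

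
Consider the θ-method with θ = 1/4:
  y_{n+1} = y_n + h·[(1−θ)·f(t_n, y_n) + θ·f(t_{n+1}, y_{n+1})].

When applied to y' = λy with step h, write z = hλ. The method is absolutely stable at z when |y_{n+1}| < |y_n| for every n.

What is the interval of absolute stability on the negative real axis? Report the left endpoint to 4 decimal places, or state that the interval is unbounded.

(-4.0000, 0).

On y'=λy, z=hλ:
  y_{n+1} = y_n + z·[3/4·y_n + 1/4·y_{n+1}] ⇒ (1 − 1/4z)y_{n+1} = (1 + 3/4z)y_n
  so R(z) = (1 + 3/4z)/(1 − 1/4z).

Solve |R(x)|<1 on ℝ⁻.
x=-0.37: |R|=0.6613
R=−1: 1+3/4x = −1+1/4x ⇒ -1/2x=2 ⇒ x=2/(-1/2)=-4.0000
Confirm numerically:
  x=-3.450: |R|=0.85235 <1
  x=-3.404: |R|=0.83901 <1
  x=-3.039: |R|=0.72695 <1
  x=-2.044: |R|=0.35275 <1
  x=-4.471: |R|=1.11120 >1
  x=-4.040: |R|=1.00995 >1
Interval (-4.0000, 0).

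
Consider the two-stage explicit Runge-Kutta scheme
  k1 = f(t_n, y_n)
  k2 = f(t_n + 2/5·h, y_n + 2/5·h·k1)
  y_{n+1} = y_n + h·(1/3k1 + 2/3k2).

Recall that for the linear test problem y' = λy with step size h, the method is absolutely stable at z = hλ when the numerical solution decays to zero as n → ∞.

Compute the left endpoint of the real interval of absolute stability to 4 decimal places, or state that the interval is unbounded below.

z* = -3.7500.

Set f=λy, z=hλ:
  k1=λy_n ⇒ h·k1=z·y_n;  k2=λ(1+2/5z)y_n ⇒ h·k2=z(1+2/5z)y_n
  y_{n+1}/y_n = 1 + 1/3z + 2/3z(1+2/5z) = 1 + z + 4/15z²
  R(z) = 1 + z + 4/15z².

Find x<0 with |R(x)|<1.
x=-0.57: |R|=0.5166
R=1: x+4/15x²=0 ⇒ x=−15/4=-3.7500; min R=1−1/(4·4/15)=0.0625>−1
Confirm numerically:
  x=-3.387: |R|=0.67214 <1
  x=-3.018: |R|=0.41089 <1
  x=-2.340: |R|=0.12016 <1
  x=-4.324: |R|=1.66186 >1
  x=-4.149: |R|=1.44145 >1
  x=-3.987: |R|=1.25198 >1
Interval (-3.7500, 0).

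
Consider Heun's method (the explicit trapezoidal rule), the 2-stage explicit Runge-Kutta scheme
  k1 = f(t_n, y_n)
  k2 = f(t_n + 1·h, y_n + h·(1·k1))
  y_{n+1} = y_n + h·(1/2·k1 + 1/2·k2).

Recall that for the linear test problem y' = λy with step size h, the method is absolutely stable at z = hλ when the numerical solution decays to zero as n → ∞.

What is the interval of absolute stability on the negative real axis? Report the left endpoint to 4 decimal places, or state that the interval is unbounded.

On y'=λy, z=hλ:
  order 2, 2-stage ⇒ R(z)=1+z+z^2/2
  (e.g. R(-1)=0.50000, |R|=0.50000)

Solve |R(x)|<1 on ℝ⁻.
x=-1: |R|=0.5000
|R(-1.69)|=0.7380 |R(-1.66)|=0.7178 |R(-0.8)|=0.5200
Bisect:
  x_lo=-2.4517 |R|=1.5537  x_hi=-0.3563 |R|=0.7072
  mid=-1.40397 |R|=0.58160 →hi
  mid=-1.92783 |R|=0.93043 →hi
  mid=-2.18976 |R|=1.20776 →lo
  mid=-2.05879 |R|=1.06052 →lo
  mid=-1.99331 |R|=0.99333 →hi
  mid=-2.02605 |R|=1.02639 →lo
  mid=-2.00968 |R|=1.00973 →lo
  ...
  [-2.00009,-1.99996] ⇒ x*=-2.0000
Interval (-2.0000, 0).

(-2.0000, 0).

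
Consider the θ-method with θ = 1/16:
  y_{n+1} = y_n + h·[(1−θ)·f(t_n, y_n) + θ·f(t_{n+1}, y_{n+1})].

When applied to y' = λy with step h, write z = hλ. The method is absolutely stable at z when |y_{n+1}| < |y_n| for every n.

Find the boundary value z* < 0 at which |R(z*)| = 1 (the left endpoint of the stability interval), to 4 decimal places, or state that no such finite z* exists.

left endpoint -2.2857.

Test eqn y'=λy, z=hλ:
  y_{n+1} = y_n + z·[15/16·y_n + 1/16·y_{n+1}] ⇒ (1 − 1/16z)y_{n+1} = (1 + 15/16z)y_n
  Hence R(z) = (1 + 15/16z)/(1 − 1/16z).

Need |R(x)|<1, x<0.
x=-0.93: |R|=0.1211
R=−1: 1+15/16x = −1+1/16x ⇒ -7/8x=2 ⇒ x=2/(-7/8)=-2.2857
Confirm numerically:
  x=-1.265: |R|=0.17231 <1
  x=-1.044: |R|=0.01995 <1
  x=-1.024: |R|=0.03759 <1
  x=-2.649: |R|=1.27272 >1
  x=-2.336: |R|=1.03839 >1
Stable set (-2.2857, 0).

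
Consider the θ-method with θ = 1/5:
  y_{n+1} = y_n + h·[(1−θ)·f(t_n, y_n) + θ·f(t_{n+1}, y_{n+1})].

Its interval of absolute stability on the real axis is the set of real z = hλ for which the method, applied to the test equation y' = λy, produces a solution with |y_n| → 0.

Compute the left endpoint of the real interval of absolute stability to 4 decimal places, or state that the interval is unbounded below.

With y'=λy (z=hλ):
  y_{n+1} = y_n + z·[4/5·y_n + 1/5·y_{n+1}] ⇒ (1 − 1/5z)y_{n+1} = (1 + 4/5z)y_n
  ⇒ R(z) = (1 + 4/5z)/(1 − 1/5z).

Solve |R(x)|<1 on ℝ⁻.
x=-1.4: |R|=0.0937
R=−1: 1+4/5x = −1+1/5x ⇒ -3/5x=2 ⇒ x=2/(-3/5)=-3.3333
Confirm numerically:
  x=-2.884: |R|=0.82902 <1
  x=-2.601: |R|=0.71096 <1
  x=-1.524: |R|=0.16800 <1
  x=-1.436: |R|=0.11560 <1
  x=-3.540: |R|=1.07260 >1
  x=-3.448: |R|=1.04072 >1
Stable set (-3.3333, 0).

left endpoint -3.3333.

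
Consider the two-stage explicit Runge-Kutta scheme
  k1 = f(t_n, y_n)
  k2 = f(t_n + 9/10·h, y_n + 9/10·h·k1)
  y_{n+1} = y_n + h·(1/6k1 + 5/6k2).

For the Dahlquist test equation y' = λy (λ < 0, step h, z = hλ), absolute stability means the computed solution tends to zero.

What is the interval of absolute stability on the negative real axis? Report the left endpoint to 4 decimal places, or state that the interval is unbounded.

Test eqn y'=λy, z=hλ:
  k1=λy_n ⇒ h·k1=z·y_n;  k2=λ(1+9/10z)y_n ⇒ h·k2=z(1+9/10z)y_n
  y_{n+1}/y_n = 1 + 1/6z + 5/6z(1+9/10z) = 1 + z + 3/4z²
  Hence R(z) = 1 + z + 3/4z².

Boundary: |R(x)|=1, x<0.
x=-0.84: |R|=0.6892
R=1: x+3/4x²=0 ⇒ x=−4/3=-1.3333; min R=1−1/(4·3/4)=0.6667>−1
Confirm numerically:
  x=-1.185: |R|=0.86817 <1
  x=-1.019: |R|=0.75977 <1
  x=-0.726: |R|=0.66931 <1
  x=-0.641: |R|=0.66716 <1
  x=-1.931: |R|=1.86557 >1
  x=-1.409: |R|=1.07996 >1
Interval (-1.3333, 0).

z∈(-1.3333,0).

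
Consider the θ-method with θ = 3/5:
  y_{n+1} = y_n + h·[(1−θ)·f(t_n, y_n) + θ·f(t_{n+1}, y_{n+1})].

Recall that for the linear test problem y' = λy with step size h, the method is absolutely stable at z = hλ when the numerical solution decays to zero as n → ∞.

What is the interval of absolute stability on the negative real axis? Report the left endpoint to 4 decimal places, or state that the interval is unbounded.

On y'=λy, z=hλ:
  y_{n+1} = y_n + z·[2/5·y_n + 3/5·y_{n+1}] ⇒ (1 − 3/5z)y_{n+1} = (1 + 2/5z)y_n
  Hence R(z) = (1 + 2/5z)/(1 − 3/5z).

Boundary: |R(x)|=1, x<0.
x=-1.06: |R|=0.3521
x=-2: |R|=0.0909
x=-10: |R|=0.4286
x=-100: |R|=0.6393
θ=3/5≥1/2 ⇒ |1+2/5x|<|1−3/5x| ∀x<0 ⇒ interval (−∞,0).

unbounded; (−∞, 0).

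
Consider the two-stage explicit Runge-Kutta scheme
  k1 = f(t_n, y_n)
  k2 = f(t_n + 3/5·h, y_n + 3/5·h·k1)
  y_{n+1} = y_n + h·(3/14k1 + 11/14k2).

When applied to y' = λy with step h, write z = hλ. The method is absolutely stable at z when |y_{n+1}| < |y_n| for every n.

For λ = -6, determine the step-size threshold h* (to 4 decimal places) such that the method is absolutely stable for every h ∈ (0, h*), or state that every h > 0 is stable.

(-2.1212,0); λ=-6 ⇒ h* = (70/33)/6 = 0.3535.

Set f=λy, z=hλ:
  k1=λy_n ⇒ h·k1=z·y_n;  k2=λ(1+3/5z)y_n ⇒ h·k2=z(1+3/5z)y_n
  y_{n+1}/y_n = 1 + 3/14z + 11/14z(1+3/5z) = 1 + z + 33/70z²
  Hence R(z) = 1 + z + 33/70z².

Need |R(x)|<1, x<0.
x=-1.75: |R|=0.6937
R=1: x+33/70x²=0 ⇒ x=−70/33=-2.1212; min R=1−1/(4·33/70)=0.4697>−1
Confirm numerically:
  x=-1.957: |R|=0.84850 <1
  x=-1.936: |R|=0.83096 <1
  x=-1.850: |R|=0.76346 <1
  x=-2.438: |R|=1.36410 >1
  x=-2.143: |R|=1.02201 >1
Stable set (-2.1212, 0).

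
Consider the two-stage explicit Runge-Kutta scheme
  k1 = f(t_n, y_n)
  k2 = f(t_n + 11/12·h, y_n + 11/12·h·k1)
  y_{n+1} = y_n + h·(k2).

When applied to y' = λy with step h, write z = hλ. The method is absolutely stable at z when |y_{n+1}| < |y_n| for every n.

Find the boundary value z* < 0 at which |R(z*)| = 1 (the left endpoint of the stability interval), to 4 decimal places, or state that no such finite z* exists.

Set f=λy, z=hλ:
  k1=λy_n ⇒ h·k1=z·y_n;  k2=λ(1+11/12z)y_n ⇒ h·k2=z(1+11/12z)y_n
  y_{n+1}/y_n = 1 + z(1+11/12z) = 1 + z + 11/12z²
  so R(z) = 1 + z + 11/12z².

Find x<0 with |R(x)|<1.
x=-1.05: |R|=0.9606
R=1: x+11/12x²=0 ⇒ x=−12/11=-1.0909; min R=1−1/(4·11/12)=0.7273>−1
Confirm numerically:
  x=-1.064: |R|=0.97375 <1
  x=-1.060: |R|=0.96997 <1
  x=-0.810: |R|=0.79143 <1
  x=-0.501: |R|=0.72908 <1
  x=-1.339: |R|=1.30451 >1
  x=-1.291: |R|=1.23679 >1
  x=-1.268: |R|=1.20584 >1
Interval (-1.0909, 0).

left endpoint -1.0909.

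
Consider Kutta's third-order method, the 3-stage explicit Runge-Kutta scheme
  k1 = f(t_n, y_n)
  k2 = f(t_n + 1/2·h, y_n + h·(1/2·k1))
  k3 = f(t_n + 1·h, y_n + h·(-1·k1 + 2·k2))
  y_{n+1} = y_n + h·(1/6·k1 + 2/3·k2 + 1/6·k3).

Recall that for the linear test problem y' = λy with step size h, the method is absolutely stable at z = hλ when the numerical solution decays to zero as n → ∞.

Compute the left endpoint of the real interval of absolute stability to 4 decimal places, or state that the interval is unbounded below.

left endpoint -2.5127.

Set f=λy, z=hλ:
  order 3, 3-stage ⇒ R(z)=1+z+z^2/2+z^3/6
  (e.g. R(-1.43)=0.10508, |R|=0.10508)

Find x<0 with |R(x)|<1.
x=-1.43: |R|=0.1051
|R(-2.61)|=1.1672 |R(-1.41)|=0.1168 |R(-0.83)|=0.4192
Bisect:
  x_lo=-2.8807 |R|=1.7158  x_hi=-0.2242 |R|=0.7991
  mid=-1.55247 |R|=0.02899 →hi
  mid=-2.21661 |R|=0.57510 →hi
  mid=-2.54868 |R|=1.06007 →lo
  mid=-2.38264 |R|=0.79852 →hi
  mid=-2.46566 |R|=0.92424 →hi
  mid=-2.50717 |R|=0.99086 →hi
  mid=-2.52792 |R|=1.02513 →lo
  mid=-2.51755 |R|=1.00791 →lo
  mid=-2.51236 |R|=0.99937 →hi
  ...
  [-2.51285,-2.51268] ⇒ x*=-2.5127
So |R|<1 on (-2.5127, 0).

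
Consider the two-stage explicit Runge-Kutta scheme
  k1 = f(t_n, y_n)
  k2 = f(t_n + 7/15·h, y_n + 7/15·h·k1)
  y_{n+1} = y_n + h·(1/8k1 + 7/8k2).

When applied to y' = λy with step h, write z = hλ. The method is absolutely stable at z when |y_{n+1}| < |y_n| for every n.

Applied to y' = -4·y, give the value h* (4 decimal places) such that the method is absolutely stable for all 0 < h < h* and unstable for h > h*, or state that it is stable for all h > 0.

(-2.4490,0); λ=-4 ⇒ h* = (120/49)/4 = 0.6122.

Set f=λy, z=hλ:
  k1=λy_n ⇒ h·k1=z·y_n;  k2=λ(1+7/15z)y_n ⇒ h·k2=z(1+7/15z)y_n
  y_{n+1}/y_n = 1 + 1/8z + 7/8z(1+7/15z) = 1 + z + 49/120z²
  so R(z) = 1 + z + 49/120z².

Find x<0 with |R(x)|<1.
x=-0.78: |R|=0.4684
R=1: x+49/120x²=0 ⇒ x=−120/49=-2.4490; min R=1−1/(4·49/120)=0.3878>−1
Confirm numerically:
  x=-1.985: |R|=0.62393 <1
  x=-1.806: |R|=0.52583 <1
  x=-1.336: |R|=0.39283 <1
  x=-1.071: |R|=0.39738 <1
  x=-3.013: |R|=1.69392 >1
  x=-2.613: |R|=1.17501 >1
  x=-2.492: |R|=1.04378 >1
Interval (-2.4490, 0).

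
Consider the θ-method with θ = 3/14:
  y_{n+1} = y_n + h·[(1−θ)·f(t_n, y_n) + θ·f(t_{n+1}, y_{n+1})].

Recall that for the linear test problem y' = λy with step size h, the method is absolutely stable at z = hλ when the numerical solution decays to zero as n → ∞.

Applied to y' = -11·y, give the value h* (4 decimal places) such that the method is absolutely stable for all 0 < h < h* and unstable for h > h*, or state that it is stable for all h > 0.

(-3.5000,0); λ=-11 ⇒ h* = (7/2)/11 = 0.3182.

With y'=λy (z=hλ):
  y_{n+1} = y_n + z·[11/14·y_n + 3/14·y_{n+1}] ⇒ (1 − 3/14z)y_{n+1} = (1 + 11/14z)y_n
  so R(z) = (1 + 11/14z)/(1 − 3/14z).

Need |R(x)|<1, x<0.
x=-0.84: |R|=0.2881
R=−1: 1+11/14x = −1+3/14x ⇒ -4/7x=2 ⇒ x=2/(-4/7)=-3.5000
Confirm numerically:
  x=-2.312: |R|=0.54605 <1
  x=-1.963: |R|=0.38177 <1
  x=-1.868: |R|=0.33401 <1
  x=-4.023: |R|=1.16050 >1
  x=-4.017: |R|=1.15877 >1
  x=-3.762: |R|=1.08289 >1
So |R|<1 on (-3.5000, 0).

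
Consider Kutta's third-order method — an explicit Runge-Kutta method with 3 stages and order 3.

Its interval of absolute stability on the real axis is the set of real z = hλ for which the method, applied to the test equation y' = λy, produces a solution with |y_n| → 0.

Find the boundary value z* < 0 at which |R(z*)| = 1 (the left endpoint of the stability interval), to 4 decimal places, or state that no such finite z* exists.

left endpoint -2.5127.

On y'=λy, z=hλ:
  order 3, 3-stage ⇒ R(z)=1+z+z^2/2+z^3/6
  (e.g. R(-0.88)=0.39362, |R|=0.39362)

Find x<0 with |R(x)|<1.
x=-0.88: |R|=0.3936
|R(-1.99)|=0.3234 |R(-0.84)|=0.4140 |R(-0.68)|=0.4988
Bisect:
  x_lo=-2.9227 |R|=1.8127  x_hi=-0.1090 |R|=0.8967
  mid=-1.51588 |R|=0.05251 →hi
  mid=-2.21930 |R|=0.57844 →hi
  mid=-2.57102 |R|=1.09841 →lo
  mid=-2.39516 |R|=0.81686 →hi
  mid=-2.48309 |R|=0.95190 →hi
  mid=-2.52705 |R|=1.02368 →lo
  mid=-2.50507 |R|=0.98743 →hi
  ...
  [-2.51280,-2.51263] ⇒ x*=-2.5127
Interval (-2.5127, 0).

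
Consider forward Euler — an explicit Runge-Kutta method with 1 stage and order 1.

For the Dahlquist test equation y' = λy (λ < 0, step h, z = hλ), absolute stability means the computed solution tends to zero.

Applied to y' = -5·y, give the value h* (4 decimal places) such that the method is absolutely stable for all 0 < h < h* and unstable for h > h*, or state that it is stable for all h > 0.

Test eqn y'=λy, z=hλ:
  order 1, 1-stage ⇒ R(z)=1+z
  (e.g. R(-0.99)=0.01000, |R|=0.01000)

Boundary: |R(x)|=1, x<0.
x=-0.99: |R|=0.0100
|R(-2.35)|=1.3500 |R(-1.33)|=0.3300 |R(-0.6)|=0.4000
Bisect:
  x_lo=-2.4606 |R|=1.4606  x_hi=-0.2616 |R|=0.7384
  mid=-1.36107 |R|=0.36107 →hi
  mid=-1.91083 |R|=0.91083 →hi
  mid=-2.18571 |R|=1.18571 →lo
  mid=-2.04827 |R|=1.04827 →lo
  mid=-1.97955 |R|=0.97955 →hi
  mid=-2.01391 |R|=1.01391 →lo
  mid=-1.99673 |R|=0.99673 →hi
  mid=-2.00532 |R|=1.00532 →lo
  ...
  [-2.00009,-1.99995] ⇒ x*=-2.0000
Stable set (-2.0000, 0).

(-2.0000,0); λ=-5 ⇒ h* = 0.4000.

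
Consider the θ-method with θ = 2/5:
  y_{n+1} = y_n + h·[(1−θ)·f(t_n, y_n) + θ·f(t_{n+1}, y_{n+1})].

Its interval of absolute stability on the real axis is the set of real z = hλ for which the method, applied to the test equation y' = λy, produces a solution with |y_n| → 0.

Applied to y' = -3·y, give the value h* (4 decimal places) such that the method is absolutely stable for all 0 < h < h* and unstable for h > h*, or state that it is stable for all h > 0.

On y'=λy, z=hλ:
  y_{n+1} = y_n + z·[3/5·y_n + 2/5·y_{n+1}] ⇒ (1 − 2/5z)y_{n+1} = (1 + 3/5z)y_n
  R(z) = (1 + 3/5z)/(1 − 2/5z).

Boundary: |R(x)|=1, x<0.
x=-1.09: |R|=0.2409
R=−1: 1+3/5x = −1+2/5x ⇒ -1/5x=2 ⇒ x=2/(-1/5)=-10.0000
Confirm numerically:
  x=-8.158: |R|=0.91359 <1
  x=-7.598: |R|=0.88107 <1
  x=-7.480: |R|=0.87375 <1
  x=-10.371: |R|=1.01441 >1
  x=-10.065: |R|=1.00259 >1
  x=-10.023: |R|=1.00092 >1
Stable set (-10.0000, 0).

(-10.0000,0); λ=-3 ⇒ h* = (10)/3 = 3.3333.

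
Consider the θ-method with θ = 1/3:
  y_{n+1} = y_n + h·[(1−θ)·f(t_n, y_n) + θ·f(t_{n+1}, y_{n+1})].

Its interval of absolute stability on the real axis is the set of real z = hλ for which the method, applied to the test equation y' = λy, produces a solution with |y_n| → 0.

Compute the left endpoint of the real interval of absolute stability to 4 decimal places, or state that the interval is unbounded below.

z* = -6.0000.

On y'=λy, z=hλ:
  y_{n+1} = y_n + z·[2/3·y_n + 1/3·y_{n+1}] ⇒ (1 − 1/3z)y_{n+1} = (1 + 2/3z)y_n
  so R(z) = (1 + 2/3z)/(1 − 1/3z).

Find x<0 with |R(x)|<1.
x=-0.49: |R|=0.5788
R=−1: 1+2/3x = −1+1/3x ⇒ -1/3x=2 ⇒ x=2/(-1/3)=-6.0000
Confirm numerically:
  x=-5.941: |R|=0.99340 <1
  x=-4.511: |R|=0.80176 <1
  x=-4.221: |R|=0.75364 <1
  x=-6.438: |R|=1.04641 >1
  x=-6.235: |R|=1.02545 >1
So |R|<1 on (-6.0000, 0).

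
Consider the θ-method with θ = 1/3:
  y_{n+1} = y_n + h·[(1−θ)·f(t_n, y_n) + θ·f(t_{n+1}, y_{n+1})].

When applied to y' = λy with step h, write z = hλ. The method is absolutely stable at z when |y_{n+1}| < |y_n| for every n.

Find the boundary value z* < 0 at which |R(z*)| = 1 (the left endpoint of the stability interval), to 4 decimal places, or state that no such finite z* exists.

Test eqn y'=λy, z=hλ:
  y_{n+1} = y_n + z·[2/3·y_n + 1/3·y_{n+1}] ⇒ (1 − 1/3z)y_{n+1} = (1 + 2/3z)y_n
  ⇒ R(z) = (1 + 2/3z)/(1 − 1/3z).

Find x<0 with |R(x)|<1.
x=-0.79: |R|=0.3747
R=−1: 1+2/3x = −1+1/3x ⇒ -1/3x=2 ⇒ x=2/(-1/3)=-6.0000
Confirm numerically:
  x=-4.791: |R|=0.84482 <1
  x=-4.776: |R|=0.84259 <1
  x=-3.565: |R|=0.62909 <1
  x=-6.533: |R|=1.05591 >1
  x=-6.465: |R|=1.04913 >1
  x=-6.214: |R|=1.02323 >1
So |R|<1 on (-6.0000, 0).

z* = -6.0000.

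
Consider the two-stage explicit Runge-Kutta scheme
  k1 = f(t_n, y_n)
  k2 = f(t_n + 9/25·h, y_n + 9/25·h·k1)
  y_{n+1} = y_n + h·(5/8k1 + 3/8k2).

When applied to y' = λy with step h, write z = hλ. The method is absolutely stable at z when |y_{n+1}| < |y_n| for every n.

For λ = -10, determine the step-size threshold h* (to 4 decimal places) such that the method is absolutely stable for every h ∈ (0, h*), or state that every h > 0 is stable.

With y'=λy (z=hλ):
  k1=λy_n ⇒ h·k1=z·y_n;  k2=λ(1+9/25z)y_n ⇒ h·k2=z(1+9/25z)y_n
  y_{n+1}/y_n = 1 + 5/8z + 3/8z(1+9/25z) = 1 + z + 27/200z²
  R(z) = 1 + z + 27/200z².

Need |R(x)|<1, x<0.
x=-0.33: |R|=0.6847
R=1: x+27/200x²=0 ⇒ x=−200/27=-7.4074; min R=1−1/(4·27/200)=-0.8519>−1
Confirm numerically:
  x=-7.264: |R|=0.85937 <1
  x=-6.881: |R|=0.51100 <1
  x=-5.892: |R|=0.20539 <1
  x=-3.410: |R|=0.84021 <1
  x=-7.939: |R|=1.56974 >1
  x=-7.774: |R|=1.38474 >1
So |R|<1 on (-7.4074, 0).

(-7.4074,0); λ=-10 ⇒ h* = (200/27)/10 = 0.7407.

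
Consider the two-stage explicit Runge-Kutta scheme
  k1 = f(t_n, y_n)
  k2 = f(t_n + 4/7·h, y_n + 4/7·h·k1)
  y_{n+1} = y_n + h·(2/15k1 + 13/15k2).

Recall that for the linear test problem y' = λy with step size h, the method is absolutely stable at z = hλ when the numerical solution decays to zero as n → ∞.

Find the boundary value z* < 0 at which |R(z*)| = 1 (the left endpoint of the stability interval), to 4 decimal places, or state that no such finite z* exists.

Test eqn y'=λy, z=hλ:
  k1=λy_n ⇒ h·k1=z·y_n;  k2=λ(1+4/7z)y_n ⇒ h·k2=z(1+4/7z)y_n
  y_{n+1}/y_n = 1 + 2/15z + 13/15z(1+4/7z) = 1 + z + 52/105z²
  Hence R(z) = 1 + z + 52/105z².

Boundary: |R(x)|=1, x<0.
x=-0.62: |R|=0.5704
R=1: x+52/105x²=0 ⇒ x=−105/52=-2.0192; min R=1−1/(4·52/105)=0.4952>−1
Confirm numerically:
  x=-1.145: |R|=0.50427 <1
  x=-1.105: |R|=0.49970 <1
  x=-0.963: |R|=0.49627 <1
  x=-2.278: |R|=1.29193 >1
  x=-2.266: |R|=1.27693 >1
  x=-2.065: |R|=1.04681 >1
Interval (-2.0192, 0).

z* = -2.0192.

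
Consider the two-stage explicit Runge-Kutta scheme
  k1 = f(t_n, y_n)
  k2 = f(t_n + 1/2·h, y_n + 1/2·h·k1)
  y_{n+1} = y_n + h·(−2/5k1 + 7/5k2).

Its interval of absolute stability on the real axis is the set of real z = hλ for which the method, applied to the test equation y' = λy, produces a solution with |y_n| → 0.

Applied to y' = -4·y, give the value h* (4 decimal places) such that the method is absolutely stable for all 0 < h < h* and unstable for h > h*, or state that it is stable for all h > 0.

(-1.4286,0); λ=-4 ⇒ h* = (10/7)/4 = 0.3571.

With y'=λy (z=hλ):
  k1=λy_n ⇒ h·k1=z·y_n;  k2=λ(1+1/2z)y_n ⇒ h·k2=z(1+1/2z)y_n
  y_{n+1}/y_n = 1 − 2/5z + 7/5z(1+1/2z) = 1 + z + 7/10z²
  R(z) = 1 + z + 7/10z².

Need |R(x)|<1, x<0.
x=-1.74: |R|=1.3793
R=1: x+7/10x²=0 ⇒ x=−10/7=-1.4286; min R=1−1/(4·7/10)=0.6429>−1
Confirm numerically:
  x=-0.884: |R|=0.66302 <1
  x=-0.811: |R|=0.64940 <1
  x=-0.698: |R|=0.64304 <1
  x=-1.696: |R|=1.31749 >1
  x=-1.645: |R|=1.24922 >1
Stable set (-1.4286, 0).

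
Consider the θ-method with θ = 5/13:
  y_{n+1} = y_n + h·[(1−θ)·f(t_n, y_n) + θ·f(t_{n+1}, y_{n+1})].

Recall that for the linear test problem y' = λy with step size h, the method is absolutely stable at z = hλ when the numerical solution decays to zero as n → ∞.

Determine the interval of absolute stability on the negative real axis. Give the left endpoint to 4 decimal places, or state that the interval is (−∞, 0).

(-8.6667, 0).

With y'=λy (z=hλ):
  y_{n+1} = y_n + z·[8/13·y_n + 5/13·y_{n+1}] ⇒ (1 − 5/13z)y_{n+1} = (1 + 8/13z)y_n
  ⇒ R(z) = (1 + 8/13z)/(1 − 5/13z).

Boundary: |R(x)|=1, x<0.
x=-0.8: |R|=0.3882
R=−1: 1+8/13x = −1+5/13x ⇒ -3/13x=2 ⇒ x=2/(-3/13)=-8.6667
Confirm numerically:
  x=-7.566: |R|=0.93504 <1
  x=-7.439: |R|=0.92663 <1
  x=-6.454: |R|=0.85337 <1
  x=-4.477: |R|=0.64479 <1
  x=-9.246: |R|=1.02934 >1
  x=-8.847: |R|=1.00945 >1
Stable set (-8.6667, 0).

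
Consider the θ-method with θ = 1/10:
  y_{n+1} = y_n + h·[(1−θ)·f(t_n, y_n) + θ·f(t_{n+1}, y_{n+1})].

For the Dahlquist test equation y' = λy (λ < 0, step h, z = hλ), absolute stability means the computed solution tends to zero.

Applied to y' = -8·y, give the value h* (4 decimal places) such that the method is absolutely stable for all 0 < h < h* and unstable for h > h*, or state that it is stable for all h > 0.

(-2.5000,0); λ=-8 ⇒ h* = (5/2)/8 = 0.3125.

Test eqn y'=λy, z=hλ:
  y_{n+1} = y_n + z·[9/10·y_n + 1/10·y_{n+1}] ⇒ (1 − 1/10z)y_{n+1} = (1 + 9/10z)y_n
  R(z) = (1 + 9/10z)/(1 − 1/10z).

Need |R(x)|<1, x<0.
x=-1.29: |R|=0.1426
R=−1: 1+9/10x = −1+1/10x ⇒ -4/5x=2 ⇒ x=2/(-4/5)=-2.5000
Confirm numerically:
  x=-2.310: |R|=0.87652 <1
  x=-2.189: |R|=0.79588 <1
  x=-1.529: |R|=0.32622 <1
  x=-1.248: |R|=0.10953 <1
  x=-2.971: |R|=1.29049 >1
  x=-2.935: |R|=1.26904 >1
  x=-2.560: |R|=1.03822 >1
Stable set (-2.5000, 0).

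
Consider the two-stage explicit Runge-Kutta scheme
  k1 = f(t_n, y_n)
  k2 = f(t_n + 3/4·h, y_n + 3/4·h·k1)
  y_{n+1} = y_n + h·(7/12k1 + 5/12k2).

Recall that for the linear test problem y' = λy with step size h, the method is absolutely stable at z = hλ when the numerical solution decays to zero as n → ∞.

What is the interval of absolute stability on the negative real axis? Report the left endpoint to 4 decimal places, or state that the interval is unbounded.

z∈(-3.2000,0).

Test eqn y'=λy, z=hλ:
  k1=λy_n ⇒ h·k1=z·y_n;  k2=λ(1+3/4z)y_n ⇒ h·k2=z(1+3/4z)y_n
  y_{n+1}/y_n = 1 + 7/12z + 5/12z(1+3/4z) = 1 + z + 5/16z²
  Hence R(z) = 1 + z + 5/16z².

Solve |R(x)|<1 on ℝ⁻.
x=-0.91: |R|=0.3488
R=1: x+5/16x²=0 ⇒ x=−16/5=-3.2000; min R=1−1/(4·5/16)=0.2000>−1
Confirm numerically:
  x=-2.919: |R|=0.74368 <1
  x=-2.501: |R|=0.45369 <1
  x=-1.669: |R|=0.20149 <1
  x=-1.326: |R|=0.22346 <1
  x=-3.622: |R|=1.47765 >1
  x=-3.569: |R|=1.41155 >1
  x=-3.329: |R|=1.13420 >1
Stable set (-3.2000, 0).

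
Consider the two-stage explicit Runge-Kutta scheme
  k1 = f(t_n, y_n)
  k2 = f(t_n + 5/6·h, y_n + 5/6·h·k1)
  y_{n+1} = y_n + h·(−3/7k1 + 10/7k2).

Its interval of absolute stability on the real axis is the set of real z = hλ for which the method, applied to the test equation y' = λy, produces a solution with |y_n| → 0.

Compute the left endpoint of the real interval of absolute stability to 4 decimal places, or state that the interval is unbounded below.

On y'=λy, z=hλ:
  k1=λy_n ⇒ h·k1=z·y_n;  k2=λ(1+5/6z)y_n ⇒ h·k2=z(1+5/6z)y_n
  y_{n+1}/y_n = 1 − 3/7z + 10/7z(1+5/6z) = 1 + z + 25/21z²
  Hence R(z) = 1 + z + 25/21z².

Need |R(x)|<1, x<0.
x=-1.23: |R|=1.5711
R=1: x+25/21x²=0 ⇒ x=−21/25=-0.8400; min R=1−1/(4·25/21)=0.7900>−1
Confirm numerically:
  x=-0.780: |R|=0.94429 <1
  x=-0.632: |R|=0.84350 <1
  x=-0.476: |R|=0.79373 <1
  x=-1.231: |R|=1.57300 >1
  x=-0.902: |R|=1.06658 >1
So |R|<1 on (-0.8400, 0).

z* = -0.8400.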